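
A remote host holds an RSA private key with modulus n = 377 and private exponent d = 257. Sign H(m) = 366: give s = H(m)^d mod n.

305

Squares mod 377: (H(m))^1≡366, (H(m))^2≡121, (H(m))^4≡315, (H(m))^8≡74, (H(m))^16≡198, (H(m))^32≡373, (H(m))^64≡16, (H(m))^128≡256, (H(m))^256≡315
257 = 256 + 1, so (H(m))^257 ≡ 315·366 ≡ 305 (mod 377)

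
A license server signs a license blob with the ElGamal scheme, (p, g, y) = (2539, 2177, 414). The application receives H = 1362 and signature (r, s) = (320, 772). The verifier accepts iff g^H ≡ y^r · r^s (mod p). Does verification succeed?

Left side g^H mod p:
Squares mod 2539: 2177^1≡2177, 2177^2≡1555, 2177^4≡897, 2177^8≡2285, 2177^16≡1041, 2177^32≡2067, 2177^64≡1891, 2177^128≡969, 2177^256≡2070, 2177^512≡1607, 2177^1024≡286
1362 = 1024 + 256 + 64 + 16 + 2, so 2177^1362 ≡ 286·2070·1891·1041·1555 ≡ 952 (mod 2539)
Right side y^r · r^s mod p:
Squares mod 2539: 414^1≡414, 414^2≡1283, 414^4≡817, 414^8≡2271, 414^16≡732, 414^32≡95, 414^64≡1408, 414^128≡2044, 414^256≡1281
320 = 256 + 64, so 414^320 ≡ 1281·1408 ≡ 958 (mod 2539)
Squares mod 2539: 320^1≡320, 320^2≡840, 320^4≡2297, 320^8≡167, 320^16≡2499, 320^32≡1600, 320^64≡688, 320^128≡1090, 320^256≡2387, 320^512≡253
772 = 512 + 256 + 4, so 320^772 ≡ 253·2387·2297 ≡ 917 (mod 2539)
958·917 = 878486 ≡ 2531 (mod 2539)
952 ≠ 2531, so verification fails.

fails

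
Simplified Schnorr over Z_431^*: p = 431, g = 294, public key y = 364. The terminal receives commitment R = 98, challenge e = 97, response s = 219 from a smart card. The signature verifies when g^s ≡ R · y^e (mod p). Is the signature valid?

valid

g^s mod p:
294^2 = 86436 ≡ 236
294^4 ≡ 236^2 = 55696 ≡ 97
294^8 ≡ 97^2 = 9409 ≡ 358
294^16 ≡ 358^2 = 128164 ≡ 157
294^32 ≡ 157^2 = 24649 ≡ 82
294^64 ≡ 82^2 = 6724 ≡ 259
294^128 ≡ 259^2 = 67081 ≡ 276
219 = 128 + 64 + 16 + 8 + 2 + 1, so 294^219 ≡ 276·259·157·358·236·294 ≡ 97 (mod 431)
R · y^e mod p:
364^2 = 132496 ≡ 179
364^4 ≡ 179^2 = 32041 ≡ 147
364^8 ≡ 147^2 = 21609 ≡ 59
364^16 ≡ 59^2 = 3481 ≡ 33
364^32 ≡ 33^2 = 1089 ≡ 227
364^64 ≡ 227^2 = 51529 ≡ 240
97 = 64 + 32 + 1, so 364^97 ≡ 240·227·364 ≡ 410 (mod 431)
98·410 = 40180 ≡ 97 (mod 431)
97 ≡ 97 (mod 431); signature holds.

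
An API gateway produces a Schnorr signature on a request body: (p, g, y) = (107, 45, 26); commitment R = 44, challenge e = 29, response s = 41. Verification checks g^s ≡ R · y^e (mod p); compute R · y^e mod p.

18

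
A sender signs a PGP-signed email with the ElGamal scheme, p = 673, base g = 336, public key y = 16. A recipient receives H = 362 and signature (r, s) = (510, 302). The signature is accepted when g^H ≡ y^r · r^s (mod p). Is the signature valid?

Left side g^H mod p:
336^362 mod 673 = 168
Right side y^r · r^s mod p:
16^510 mod 673 = 672
510^302 mod 673 = 505
672·505 = 339360 ≡ 168 (mod 673)
168 ≡ 168 (mod 673), so the signature is genuine.

valid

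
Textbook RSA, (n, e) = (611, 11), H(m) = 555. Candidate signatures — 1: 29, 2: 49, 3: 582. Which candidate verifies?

Candidate 1: Squares mod 611: 29^1≡29, 29^2≡230, 29^4≡354, 29^8≡61; 11 = 8 + 2 + 1, so 29^11 ≡ 61·230·29 ≡ 555 (mod 611)
  → matches H(m) = 555
Candidate 2: Squares mod 611: 49^1≡49, 49^2≡568, 49^4≡16, 49^8≡256; 11 = 8 + 2 + 1, so 49^11 ≡ 256·568·49 ≡ 121 (mod 611)
Candidate 3: Squares mod 611: 582^1≡582, 582^2≡230, 582^4≡354, 582^8≡61; 11 = 8 + 2 + 1, so 582^11 ≡ 61·230·582 ≡ 56 (mod 611)

1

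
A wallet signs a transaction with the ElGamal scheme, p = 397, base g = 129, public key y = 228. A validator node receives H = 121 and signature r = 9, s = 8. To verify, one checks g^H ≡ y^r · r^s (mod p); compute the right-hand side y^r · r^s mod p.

14

228^9 mod 397 = 290
9^8 mod 397 = 11
y^r · r^s ≡ 290·11 = 3190 ≡ 14 (mod 397)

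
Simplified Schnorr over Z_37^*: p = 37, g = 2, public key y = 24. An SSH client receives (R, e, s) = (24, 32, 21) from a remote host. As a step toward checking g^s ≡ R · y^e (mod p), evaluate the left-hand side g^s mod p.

29

2^21 mod 37 = 29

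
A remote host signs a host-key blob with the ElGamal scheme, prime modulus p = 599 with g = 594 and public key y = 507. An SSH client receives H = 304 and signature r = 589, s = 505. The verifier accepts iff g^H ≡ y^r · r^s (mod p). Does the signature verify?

does not verify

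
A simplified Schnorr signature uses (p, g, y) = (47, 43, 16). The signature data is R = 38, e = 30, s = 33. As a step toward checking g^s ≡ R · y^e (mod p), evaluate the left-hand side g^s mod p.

43^2 = 1849 ≡ 16
43^4 ≡ 16^2 = 256 ≡ 21
43^8 ≡ 21^2 = 441 ≡ 18
43^16 ≡ 18^2 = 324 ≡ 42
43^32 ≡ 42^2 = 1764 ≡ 25
33 = 32 + 1, so 43^33 ≡ 25·43 ≡ 41 (mod 47)

41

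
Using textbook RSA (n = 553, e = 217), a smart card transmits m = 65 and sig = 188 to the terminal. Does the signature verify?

does not verify

Squares mod 553: sig^1≡188, sig^2≡505, sig^4≡92, sig^8≡169, sig^16≡358, sig^32≡421, sig^64≡281, sig^128≡435
217 = 128 + 64 + 16 + 8 + 1, so sig^217 ≡ 435·281·358·169·188 ≡ 454 (mod 553)
The recovered value 454 does not match the digest 65.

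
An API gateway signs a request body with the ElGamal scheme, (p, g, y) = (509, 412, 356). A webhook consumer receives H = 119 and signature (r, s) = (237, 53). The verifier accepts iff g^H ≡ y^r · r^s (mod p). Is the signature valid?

valid

Left side g^H mod p:
412^2 = 169744 ≡ 247
412^4 ≡ 247^2 = 61009 ≡ 438
412^8 ≡ 438^2 = 191844 ≡ 460
412^16 ≡ 460^2 = 211600 ≡ 365
412^32 ≡ 365^2 = 133225 ≡ 376
412^64 ≡ 376^2 = 141376 ≡ 383
119 = 64 + 32 + 16 + 4 + 2 + 1, so 412^119 ≡ 383·376·365·438·247·412 ≡ 187 (mod 509)
Right side y^r · r^s mod p:
356^2 = 126736 ≡ 504
356^4 ≡ 504^2 = 254016 ≡ 25
356^8 ≡ 25^2 = 625 ≡ 116
356^16 ≡ 116^2 = 13456 ≡ 222
356^32 ≡ 222^2 = 49284 ≡ 420
356^64 ≡ 420^2 = 176400 ≡ 286
356^128 ≡ 286^2 = 81796 ≡ 356
237 = 128 + 64 + 32 + 8 + 4 + 1, so 356^237 ≡ 356·286·420·116·25·356 ≡ 483 (mod 509)
237^2 = 56169 ≡ 179
237^4 ≡ 179^2 = 32041 ≡ 483
237^8 ≡ 483^2 = 233289 ≡ 167
237^16 ≡ 167^2 = 27889 ≡ 403
237^32 ≡ 403^2 = 162409 ≡ 38
53 = 32 + 16 + 4 + 1, so 237^53 ≡ 38·403·483·237 ≡ 169 (mod 509)
483·169 = 81627 ≡ 187 (mod 509)
187 ≡ 187 (mod 509), so the signature is genuine.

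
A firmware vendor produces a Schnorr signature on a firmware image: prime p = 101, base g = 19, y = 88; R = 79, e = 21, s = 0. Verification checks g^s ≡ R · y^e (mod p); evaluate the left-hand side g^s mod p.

19^0 mod 101 = 1

1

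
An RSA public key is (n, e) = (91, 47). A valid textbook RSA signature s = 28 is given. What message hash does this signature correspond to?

7

s^2 ≡ 28^2 = 784 ≡ 56
s^4 ≡ 56^2 = 3136 ≡ 42
s^8 ≡ 42^2 = 1764 ≡ 35
s^16 ≡ 35^2 = 1225 ≡ 42
s^32 ≡ 42^2 = 1764 ≡ 35
47 = 32 + 8 + 4 + 2 + 1, so s^47 ≡ 35·35·42·56·28 ≡ 7 (mod 91)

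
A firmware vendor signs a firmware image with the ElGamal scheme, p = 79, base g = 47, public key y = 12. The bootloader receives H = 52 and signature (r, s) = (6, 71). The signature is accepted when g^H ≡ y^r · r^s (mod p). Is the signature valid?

invalid

Left side g^H mod p:
Squares mod 79: 47^1≡47, 47^2≡76, 47^4≡9, 47^8≡2, 47^16≡4, 47^32≡16
52 = 32 + 16 + 4, so 47^52 ≡ 16·4·9 ≡ 23 (mod 79)
Right side y^r · r^s mod p:
Squares mod 79: 12^1≡12, 12^2≡65, 12^4≡38
6 = 4 + 2, so 12^6 ≡ 38·65 ≡ 21 (mod 79)
Squares mod 79: 6^1≡6, 6^2≡36, 6^4≡32, 6^8≡76, 6^16≡9, 6^32≡2, 6^64≡4
71 = 64 + 4 + 2 + 1, so 6^71 ≡ 4·32·36·6 ≡ 77 (mod 79)
21·77 = 1617 ≡ 37 (mod 79)
23 ≠ 37, so verification fails.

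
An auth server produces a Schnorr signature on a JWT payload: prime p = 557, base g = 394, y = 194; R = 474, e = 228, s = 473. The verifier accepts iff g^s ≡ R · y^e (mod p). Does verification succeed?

g^s mod p:
394^2 = 155236 ≡ 390
394^4 ≡ 390^2 = 152100 ≡ 39
394^8 ≡ 39^2 = 1521 ≡ 407
394^16 ≡ 407^2 = 165649 ≡ 220
394^32 ≡ 220^2 = 48400 ≡ 498
394^64 ≡ 498^2 = 248004 ≡ 139
394^128 ≡ 139^2 = 19321 ≡ 383
394^256 ≡ 383^2 = 146689 ≡ 198
473 = 256 + 128 + 64 + 16 + 8 + 1, so 394^473 ≡ 198·383·139·220·407·394 ≡ 347 (mod 557)
R · y^e mod p:
194^2 = 37636 ≡ 317
194^4 ≡ 317^2 = 100489 ≡ 229
194^8 ≡ 229^2 = 52441 ≡ 83
194^16 ≡ 83^2 = 6889 ≡ 205
194^32 ≡ 205^2 = 42025 ≡ 250
194^64 ≡ 250^2 = 62500 ≡ 116
194^128 ≡ 116^2 = 13456 ≡ 88
228 = 128 + 64 + 32 + 4, so 194^228 ≡ 88·116·250·229 ≡ 258 (mod 557)
474·258 = 122292 ≡ 309 (mod 557)
347 ≠ 309; the check fails.

fails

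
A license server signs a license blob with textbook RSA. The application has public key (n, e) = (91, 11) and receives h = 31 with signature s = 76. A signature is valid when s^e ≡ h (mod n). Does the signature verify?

does not verify

s^2 ≡ 76^2 = 5776 ≡ 43
s^4 ≡ 43^2 = 1849 ≡ 29
s^8 ≡ 29^2 = 841 ≡ 22
11 = 8 + 2 + 1, so s^11 ≡ 22·43·76 ≡ 6 (mod 91)
6 ≠ 31, so verification fails.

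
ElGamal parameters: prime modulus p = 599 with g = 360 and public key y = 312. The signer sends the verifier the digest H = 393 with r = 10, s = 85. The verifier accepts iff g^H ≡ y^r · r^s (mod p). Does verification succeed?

passes

Left side g^H mod p:
360^2 = 129600 ≡ 216
360^4 ≡ 216^2 = 46656 ≡ 533
360^8 ≡ 533^2 = 284089 ≡ 163
360^16 ≡ 163^2 = 26569 ≡ 213
360^32 ≡ 213^2 = 45369 ≡ 444
360^64 ≡ 444^2 = 197136 ≡ 65
360^128 ≡ 65^2 = 4225 ≡ 32
360^256 ≡ 32^2 = 1024 ≡ 425
393 = 256 + 128 + 8 + 1, so 360^393 ≡ 425·32·163·360 ≡ 300 (mod 599)
Right side y^r · r^s mod p:
312^2 = 97344 ≡ 306
312^4 ≡ 306^2 = 93636 ≡ 192
312^8 ≡ 192^2 = 36864 ≡ 325
10 = 8 + 2, so 312^10 ≡ 325·306 ≡ 16 (mod 599)
10^2 = 100
10^4 ≡ 100^2 = 10000 ≡ 416
10^8 ≡ 416^2 = 173056 ≡ 544
10^16 ≡ 544^2 = 295936 ≡ 30
10^32 ≡ 30^2 = 900 ≡ 301
10^64 ≡ 301^2 = 90601 ≡ 152
85 = 64 + 16 + 4 + 1, so 10^85 ≡ 152·30·416·10 ≡ 468 (mod 599)
16·468 = 7488 ≡ 300 (mod 599)
300 ≡ 300 (mod 599), so the signature is genuine.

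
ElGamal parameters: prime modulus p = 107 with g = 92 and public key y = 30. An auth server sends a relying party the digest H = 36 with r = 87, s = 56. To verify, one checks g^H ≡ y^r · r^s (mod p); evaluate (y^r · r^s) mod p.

19

30^2 = 900 ≡ 44
30^4 ≡ 44^2 = 1936 ≡ 10
30^8 ≡ 10^2 = 100
30^16 ≡ 100^2 = 10000 ≡ 49
30^32 ≡ 49^2 = 2401 ≡ 47
30^64 ≡ 47^2 = 2209 ≡ 69
87 = 64 + 16 + 4 + 2 + 1, so 30^87 ≡ 69·49·10·44·30 ≡ 35 (mod 107)
87^2 = 7569 ≡ 79
87^4 ≡ 79^2 = 6241 ≡ 35
87^8 ≡ 35^2 = 1225 ≡ 48
87^16 ≡ 48^2 = 2304 ≡ 57
87^32 ≡ 57^2 = 3249 ≡ 39
56 = 32 + 16 + 8, so 87^56 ≡ 39·57·48 ≡ 25 (mod 107)
y^r · r^s ≡ 35·25 = 875 ≡ 19 (mod 107)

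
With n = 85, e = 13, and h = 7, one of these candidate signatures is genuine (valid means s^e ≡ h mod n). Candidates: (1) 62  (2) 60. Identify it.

Candidate 1: Squares mod 85: 62^1≡62, 62^2≡19, 62^4≡21, 62^8≡16; 13 = 8 + 4 + 1, so 62^13 ≡ 16·21·62 ≡ 7 (mod 85)
  → matches h = 7
Candidate 2: Squares mod 85: 60^1≡60, 60^2≡30, 60^4≡50, 60^8≡35; 13 = 8 + 4 + 1, so 60^13 ≡ 35·50·60 ≡ 25 (mod 85)

1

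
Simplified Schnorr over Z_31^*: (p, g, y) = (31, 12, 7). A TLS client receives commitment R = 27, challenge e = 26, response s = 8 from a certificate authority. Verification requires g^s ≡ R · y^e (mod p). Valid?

no

g^s mod p:
12^2 = 144 ≡ 20
12^4 ≡ 20^2 = 400 ≡ 28
12^8 ≡ 28^2 = 784 ≡ 9
R · y^e mod p:
7^2 = 49 ≡ 18
7^4 ≡ 18^2 = 324 ≡ 14
7^8 ≡ 14^2 = 196 ≡ 10
7^16 ≡ 10^2 = 100 ≡ 7
26 = 16 + 8 + 2, so 7^26 ≡ 7·10·18 ≡ 20 (mod 31)
27·20 = 540 ≡ 13 (mod 31)
9 ≠ 13; the check fails.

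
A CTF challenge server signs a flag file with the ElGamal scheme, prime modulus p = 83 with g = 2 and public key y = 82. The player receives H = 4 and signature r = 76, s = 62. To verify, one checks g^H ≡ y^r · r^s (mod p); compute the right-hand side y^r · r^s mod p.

82^76 mod 83 = 1
76^62 mod 83 = 16
y^r · r^s ≡ 1·16 = 16 ≡ 16 (mod 83)

16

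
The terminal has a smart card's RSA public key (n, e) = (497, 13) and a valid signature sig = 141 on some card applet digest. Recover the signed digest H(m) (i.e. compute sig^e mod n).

141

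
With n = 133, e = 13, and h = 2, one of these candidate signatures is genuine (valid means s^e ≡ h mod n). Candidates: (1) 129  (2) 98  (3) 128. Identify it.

Candidate 1: Squares mod 133: 129^1≡129, 129^2≡16, 129^4≡123, 129^8≡100; 13 = 8 + 4 + 1, so 129^13 ≡ 100·123·129 ≡ 10 (mod 133)
Candidate 2: Squares mod 133: 98^1≡98, 98^2≡28, 98^4≡119, 98^8≡63; 13 = 8 + 4 + 1, so 98^13 ≡ 63·119·98 ≡ 14 (mod 133)
Candidate 3: Squares mod 133: 128^1≡128, 128^2≡25, 128^4≡93, 128^8≡4; 13 = 8 + 4 + 1, so 128^13 ≡ 4·93·128 ≡ 2 (mod 133)
  → matches h = 2

3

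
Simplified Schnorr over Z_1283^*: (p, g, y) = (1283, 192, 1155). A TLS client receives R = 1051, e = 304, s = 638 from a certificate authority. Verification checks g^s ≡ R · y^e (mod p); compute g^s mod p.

Squares mod 1283: 192^1≡192, 192^2≡940, 192^4≡896, 192^8≡941, 192^16≡211, 192^32≡899, 192^64≡1194, 192^128≡223, 192^256≡975, 192^512≡1205
638 = 512 + 64 + 32 + 16 + 8 + 4 + 2, so 192^638 ≡ 1205·1194·899·211·941·896·940 ≡ 825 (mod 1283)

825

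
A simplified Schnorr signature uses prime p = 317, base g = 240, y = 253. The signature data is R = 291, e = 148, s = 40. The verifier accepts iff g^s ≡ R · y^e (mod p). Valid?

yes

g^s mod p:
Squares mod 317: 240^1≡240, 240^2≡223, 240^4≡277, 240^8≡15, 240^16≡225, 240^32≡222
40 = 32 + 8, so 240^40 ≡ 222·15 ≡ 160 (mod 317)
R · y^e mod p:
Squares mod 317: 253^1≡253, 253^2≡292, 253^4≡308, 253^8≡81, 253^16≡221, 253^32≡23, 253^64≡212, 253^128≡247
148 = 128 + 16 + 4, so 253^148 ≡ 247·221·308 ≡ 67 (mod 317)
291·67 = 19497 ≡ 160 (mod 317)
160 ≡ 160 (mod 317); signature holds.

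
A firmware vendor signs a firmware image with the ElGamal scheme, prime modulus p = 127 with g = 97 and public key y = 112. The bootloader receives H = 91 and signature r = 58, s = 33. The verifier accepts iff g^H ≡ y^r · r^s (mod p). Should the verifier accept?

reject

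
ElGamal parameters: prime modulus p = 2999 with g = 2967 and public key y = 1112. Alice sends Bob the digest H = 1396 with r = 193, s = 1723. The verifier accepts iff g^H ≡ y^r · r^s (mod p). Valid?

Left side g^H mod p:
2967^2 = 8803089 ≡ 1024
2967^4 ≡ 1024^2 = 1048576 ≡ 1925
2967^8 ≡ 1925^2 = 3705625 ≡ 1860
2967^16 ≡ 1860^2 = 3459600 ≡ 1753
2967^32 ≡ 1753^2 = 3073009 ≡ 2033
2967^64 ≡ 2033^2 = 4133089 ≡ 467
2967^128 ≡ 467^2 = 218089 ≡ 2161
2967^256 ≡ 2161^2 = 4669921 ≡ 478
2967^512 ≡ 478^2 = 228484 ≡ 560
2967^1024 ≡ 560^2 = 313600 ≡ 1704
1396 = 1024 + 256 + 64 + 32 + 16 + 4, so 2967^1396 ≡ 1704·478·467·2033·1753·1925 ≡ 1041 (mod 2999)
Right side y^r · r^s mod p:
1112^2 = 1236544 ≡ 956
1112^4 ≡ 956^2 = 913936 ≡ 2240
1112^8 ≡ 2240^2 = 5017600 ≡ 273
1112^16 ≡ 273^2 = 74529 ≡ 2553
1112^32 ≡ 2553^2 = 6517809 ≡ 982
1112^64 ≡ 982^2 = 964324 ≡ 1645
1112^128 ≡ 1645^2 = 2706025 ≡ 927
193 = 128 + 64 + 1, so 1112^193 ≡ 927·1645·1112 ≡ 1903 (mod 2999)
193^2 = 37249 ≡ 1261
193^4 ≡ 1261^2 = 1590121 ≡ 651
193^8 ≡ 651^2 = 423801 ≡ 942
193^16 ≡ 942^2 = 887364 ≡ 2659
193^32 ≡ 2659^2 = 7070281 ≡ 1638
193^64 ≡ 1638^2 = 2683044 ≡ 1938
193^128 ≡ 1938^2 = 3755844 ≡ 1096
193^256 ≡ 1096^2 = 1201216 ≡ 1616
193^512 ≡ 1616^2 = 2611456 ≡ 2326
193^1024 ≡ 2326^2 = 5410276 ≡ 80
1723 = 1024 + 512 + 128 + 32 + 16 + 8 + 2 + 1, so 193^1723 ≡ 80·2326·1096·1638·2659·942·1261·193 ≡ 259 (mod 2999)
1903·259 = 492877 ≡ 1041 (mod 2999)
1041 ≡ 1041 (mod 2999), so the signature is genuine.

yes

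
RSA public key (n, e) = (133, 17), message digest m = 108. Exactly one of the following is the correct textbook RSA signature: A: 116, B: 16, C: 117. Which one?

Candidate A: Squares mod 133: 116^1≡116, 116^2≡23, 116^4≡130, 116^8≡9, 116^16≡81; 17 = 16 + 1, so 116^17 ≡ 81·116 ≡ 86 (mod 133)
Candidate B: Squares mod 133: 16^1≡16, 16^2≡123, 16^4≡100, 16^8≡25, 16^16≡93; 17 = 16 + 1, so 16^17 ≡ 93·16 ≡ 25 (mod 133)
Candidate C: Squares mod 133: 117^1≡117, 117^2≡123, 117^4≡100, 117^8≡25, 117^16≡93; 17 = 16 + 1, so 117^17 ≡ 93·117 ≡ 108 (mod 133)
  → matches m = 108

C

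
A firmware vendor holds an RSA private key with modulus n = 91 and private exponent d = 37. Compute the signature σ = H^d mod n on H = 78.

78

Squares mod 91: H^1≡78, H^2≡78, H^4≡78, H^8≡78, H^16≡78, H^32≡78
37 = 32 + 4 + 1, so H^37 ≡ 78·78·78 ≡ 78 (mod 91)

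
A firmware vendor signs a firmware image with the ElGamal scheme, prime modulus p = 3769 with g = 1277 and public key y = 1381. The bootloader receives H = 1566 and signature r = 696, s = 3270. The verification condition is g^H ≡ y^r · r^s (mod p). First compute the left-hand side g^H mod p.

1911

1277^2 = 1630729 ≡ 2521
1277^4 ≡ 2521^2 = 6355441 ≡ 907
1277^8 ≡ 907^2 = 822649 ≡ 1007
1277^16 ≡ 1007^2 = 1014049 ≡ 188
1277^32 ≡ 188^2 = 35344 ≡ 1423
1277^64 ≡ 1423^2 = 2024929 ≡ 976
1277^128 ≡ 976^2 = 952576 ≡ 2788
1277^256 ≡ 2788^2 = 7772944 ≡ 1266
1277^512 ≡ 1266^2 = 1602756 ≡ 931
1277^1024 ≡ 931^2 = 866761 ≡ 3660
1566 = 1024 + 512 + 16 + 8 + 4 + 2, so 1277^1566 ≡ 3660·931·188·1007·907·2521 ≡ 1911 (mod 3769)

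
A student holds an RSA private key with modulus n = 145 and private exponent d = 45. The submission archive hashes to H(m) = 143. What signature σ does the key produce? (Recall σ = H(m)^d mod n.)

8

Squares mod 145: (H(m))^1≡143, (H(m))^2≡4, (H(m))^4≡16, (H(m))^8≡111, (H(m))^16≡141, (H(m))^32≡16
45 = 32 + 8 + 4 + 1, so (H(m))^45 ≡ 16·111·16·143 ≡ 8 (mod 145)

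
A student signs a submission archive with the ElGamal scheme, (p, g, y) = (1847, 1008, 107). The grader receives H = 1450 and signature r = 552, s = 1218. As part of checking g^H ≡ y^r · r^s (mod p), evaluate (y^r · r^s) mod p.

107

107^552 mod 1847 = 1659
552^1218 mod 1847 = 1031
y^r · r^s ≡ 1659·1031 = 1710429 ≡ 107 (mod 1847)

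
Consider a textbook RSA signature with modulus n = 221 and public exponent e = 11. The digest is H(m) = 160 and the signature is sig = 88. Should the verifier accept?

sig^11 mod 221 = 160
sig^11 mod 221 = 160 matches H(m).

accept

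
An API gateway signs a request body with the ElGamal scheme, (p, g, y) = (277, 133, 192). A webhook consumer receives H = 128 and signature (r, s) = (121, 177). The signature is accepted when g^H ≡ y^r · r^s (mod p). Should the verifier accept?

accept

Left side g^H mod p:
133^2 = 17689 ≡ 238
133^4 ≡ 238^2 = 56644 ≡ 136
133^8 ≡ 136^2 = 18496 ≡ 214
133^16 ≡ 214^2 = 45796 ≡ 91
133^32 ≡ 91^2 = 8281 ≡ 248
133^64 ≡ 248^2 = 61504 ≡ 10
133^128 ≡ 10^2 = 100
Right side y^r · r^s mod p:
192^2 = 36864 ≡ 23
192^4 ≡ 23^2 = 529 ≡ 252
192^8 ≡ 252^2 = 63504 ≡ 71
192^16 ≡ 71^2 = 5041 ≡ 55
192^32 ≡ 55^2 = 3025 ≡ 255
192^64 ≡ 255^2 = 65025 ≡ 207
121 = 64 + 32 + 16 + 8 + 1, so 192^121 ≡ 207·255·55·71·192 ≡ 220 (mod 277)
121^2 = 14641 ≡ 237
121^4 ≡ 237^2 = 56169 ≡ 215
121^8 ≡ 215^2 = 46225 ≡ 243
121^16 ≡ 243^2 = 59049 ≡ 48
121^32 ≡ 48^2 = 2304 ≡ 88
121^64 ≡ 88^2 = 7744 ≡ 265
121^128 ≡ 265^2 = 70225 ≡ 144
177 = 128 + 32 + 16 + 1, so 121^177 ≡ 144·88·48·121 ≡ 76 (mod 277)
220·76 = 16720 ≡ 100 (mod 277)
100 ≡ 100 (mod 277), so the signature is genuine.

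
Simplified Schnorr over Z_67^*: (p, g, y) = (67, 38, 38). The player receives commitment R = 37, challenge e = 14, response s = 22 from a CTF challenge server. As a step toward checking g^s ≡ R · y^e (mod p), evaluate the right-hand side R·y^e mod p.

29

38^14 mod 67 = 37
R · y^e ≡ 37·37 = 1369 ≡ 29 (mod 67)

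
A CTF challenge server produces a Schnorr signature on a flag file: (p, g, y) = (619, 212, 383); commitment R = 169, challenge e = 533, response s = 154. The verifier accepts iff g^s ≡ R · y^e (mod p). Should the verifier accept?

reject

g^s mod p:
212^154 mod 619 = 141
R · y^e mod p:
383^533 mod 619 = 211
169·211 = 35659 ≡ 376 (mod 619)
141 ≠ 376; the check fails.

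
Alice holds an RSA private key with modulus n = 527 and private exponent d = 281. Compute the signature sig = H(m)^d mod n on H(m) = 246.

246

Squares mod 527: (H(m))^1≡246, (H(m))^2≡438, (H(m))^4≡16, (H(m))^8≡256, (H(m))^16≡188, (H(m))^32≡35, (H(m))^64≡171, (H(m))^128≡256, (H(m))^256≡188
281 = 256 + 16 + 8 + 1, so (H(m))^281 ≡ 188·188·256·246 ≡ 246 (mod 527)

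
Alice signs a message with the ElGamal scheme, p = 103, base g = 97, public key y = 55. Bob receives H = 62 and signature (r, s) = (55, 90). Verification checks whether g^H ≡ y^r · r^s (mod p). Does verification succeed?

fails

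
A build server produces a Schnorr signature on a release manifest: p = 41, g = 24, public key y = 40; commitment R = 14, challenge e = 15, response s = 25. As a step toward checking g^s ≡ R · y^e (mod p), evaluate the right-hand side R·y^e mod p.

27

40^2 = 1600 ≡ 1
40^4 ≡ 1^2 = 1
40^8 ≡ 1^2 = 1
15 = 8 + 4 + 2 + 1, so 40^15 ≡ 1·1·1·40 ≡ 40 (mod 41)
R · y^e ≡ 14·40 = 560 ≡ 27 (mod 41)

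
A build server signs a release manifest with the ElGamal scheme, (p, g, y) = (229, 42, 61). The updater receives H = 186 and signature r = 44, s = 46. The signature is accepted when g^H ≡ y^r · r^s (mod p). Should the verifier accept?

accept

Left side g^H mod p:
Squares mod 229: 42^1≡42, 42^2≡161, 42^4≡44, 42^8≡104, 42^16≡53, 42^32≡61, 42^64≡57, 42^128≡43
186 = 128 + 32 + 16 + 8 + 2, so 42^186 ≡ 43·61·53·104·161 ≡ 203 (mod 229)
Right side y^r · r^s mod p:
Squares mod 229: 61^1≡61, 61^2≡57, 61^4≡43, 61^8≡17, 61^16≡60, 61^32≡165
44 = 32 + 8 + 4, so 61^44 ≡ 165·17·43 ≡ 161 (mod 229)
Squares mod 229: 44^1≡44, 44^2≡104, 44^4≡53, 44^8≡61, 44^16≡57, 44^32≡43
46 = 32 + 8 + 4 + 2, so 44^46 ≡ 43·61·53·104 ≡ 61 (mod 229)
161·61 = 9821 ≡ 203 (mod 229)
203 ≡ 203 (mod 229), so the signature is genuine.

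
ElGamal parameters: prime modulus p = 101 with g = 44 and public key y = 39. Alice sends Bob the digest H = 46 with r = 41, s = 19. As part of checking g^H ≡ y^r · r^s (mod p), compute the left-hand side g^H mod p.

44^2 = 1936 ≡ 17
44^4 ≡ 17^2 = 289 ≡ 87
44^8 ≡ 87^2 = 7569 ≡ 95
44^16 ≡ 95^2 = 9025 ≡ 36
44^32 ≡ 36^2 = 1296 ≡ 84
46 = 32 + 8 + 4 + 2, so 44^46 ≡ 84·95·87·17 ≡ 65 (mod 101)

65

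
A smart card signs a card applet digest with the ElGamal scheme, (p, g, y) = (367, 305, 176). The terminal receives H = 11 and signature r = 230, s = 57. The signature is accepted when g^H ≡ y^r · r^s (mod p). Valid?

Left side g^H mod p:
305^11 mod 367 = 316
Right side y^r · r^s mod p:
176^230 mod 367 = 287
230^57 mod 367 = 280
287·280 = 80360 ≡ 354 (mod 367)
316 ≠ 354, so verification fails.

no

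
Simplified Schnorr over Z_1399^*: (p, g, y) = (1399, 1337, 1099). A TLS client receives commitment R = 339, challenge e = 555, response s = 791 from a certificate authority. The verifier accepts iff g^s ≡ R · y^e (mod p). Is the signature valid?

g^s mod p:
1337^2 = 1787569 ≡ 1046
1337^4 ≡ 1046^2 = 1094116 ≡ 98
1337^8 ≡ 98^2 = 9604 ≡ 1210
1337^16 ≡ 1210^2 = 1464100 ≡ 746
1337^32 ≡ 746^2 = 556516 ≡ 1113
1337^64 ≡ 1113^2 = 1238769 ≡ 654
1337^128 ≡ 654^2 = 427716 ≡ 1021
1337^256 ≡ 1021^2 = 1042441 ≡ 186
1337^512 ≡ 186^2 = 34596 ≡ 1020
791 = 512 + 256 + 16 + 4 + 2 + 1, so 1337^791 ≡ 1020·186·746·98·1046·1337 ≡ 1232 (mod 1399)
R · y^e mod p:
1099^2 = 1207801 ≡ 464
1099^4 ≡ 464^2 = 215296 ≡ 1249
1099^8 ≡ 1249^2 = 1560001 ≡ 116
1099^16 ≡ 116^2 = 13456 ≡ 865
1099^32 ≡ 865^2 = 748225 ≡ 1159
1099^64 ≡ 1159^2 = 1343281 ≡ 241
1099^128 ≡ 241^2 = 58081 ≡ 722
1099^256 ≡ 722^2 = 521284 ≡ 856
1099^512 ≡ 856^2 = 732736 ≡ 1059
555 = 512 + 32 + 8 + 2 + 1, so 1099^555 ≡ 1059·1159·116·464·1099 ≡ 1382 (mod 1399)
339·1382 = 468498 ≡ 1232 (mod 1399)
1232 ≡ 1232 (mod 1399); signature holds.

valid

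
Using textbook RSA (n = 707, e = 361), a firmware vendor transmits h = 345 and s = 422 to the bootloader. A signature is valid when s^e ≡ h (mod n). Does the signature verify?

verifies

Squares mod 707: s^1≡422, s^2≡627, s^4≡37, s^8≡662, s^16≡611, s^32≡25, s^64≡625, s^128≡361, s^256≡233
361 = 256 + 64 + 32 + 8 + 1, so s^361 ≡ 233·625·25·662·422 ≡ 345 (mod 707)
345 = h, so the signature checks out.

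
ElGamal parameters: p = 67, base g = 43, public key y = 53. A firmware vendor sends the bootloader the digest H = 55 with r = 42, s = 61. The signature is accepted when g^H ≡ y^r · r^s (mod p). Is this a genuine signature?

Left side g^H mod p:
43^2 = 1849 ≡ 40
43^4 ≡ 40^2 = 1600 ≡ 59
43^8 ≡ 59^2 = 3481 ≡ 64
43^16 ≡ 64^2 = 4096 ≡ 9
43^32 ≡ 9^2 = 81 ≡ 14
55 = 32 + 16 + 4 + 2 + 1, so 43^55 ≡ 14·9·59·40·43 ≡ 66 (mod 67)
Right side y^r · r^s mod p:
53^2 = 2809 ≡ 62
53^4 ≡ 62^2 = 3844 ≡ 25
53^8 ≡ 25^2 = 625 ≡ 22
53^16 ≡ 22^2 = 484 ≡ 15
53^32 ≡ 15^2 = 225 ≡ 24
42 = 32 + 8 + 2, so 53^42 ≡ 24·22·62 ≡ 40 (mod 67)
42^2 = 1764 ≡ 22
42^4 ≡ 22^2 = 484 ≡ 15
42^8 ≡ 15^2 = 225 ≡ 24
42^16 ≡ 24^2 = 576 ≡ 40
42^32 ≡ 40^2 = 1600 ≡ 59
61 = 32 + 16 + 8 + 4 + 1, so 42^61 ≡ 59·40·24·15·42 ≡ 5 (mod 67)
40·5 = 200 ≡ 66 (mod 67)
66 ≡ 66 (mod 67), so the signature is genuine.

genuine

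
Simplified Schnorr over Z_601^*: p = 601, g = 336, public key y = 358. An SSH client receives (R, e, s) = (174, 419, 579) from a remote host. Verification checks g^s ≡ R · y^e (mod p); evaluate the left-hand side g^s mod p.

336^2 = 112896 ≡ 509
336^4 ≡ 509^2 = 259081 ≡ 50
336^8 ≡ 50^2 = 2500 ≡ 96
336^16 ≡ 96^2 = 9216 ≡ 201
336^32 ≡ 201^2 = 40401 ≡ 134
336^64 ≡ 134^2 = 17956 ≡ 527
336^128 ≡ 527^2 = 277729 ≡ 67
336^256 ≡ 67^2 = 4489 ≡ 282
336^512 ≡ 282^2 = 79524 ≡ 192
579 = 512 + 64 + 2 + 1, so 336^579 ≡ 192·527·509·336 ≡ 118 (mod 601)

118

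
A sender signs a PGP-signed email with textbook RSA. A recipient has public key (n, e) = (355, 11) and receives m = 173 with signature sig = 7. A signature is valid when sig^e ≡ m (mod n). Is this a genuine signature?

genuine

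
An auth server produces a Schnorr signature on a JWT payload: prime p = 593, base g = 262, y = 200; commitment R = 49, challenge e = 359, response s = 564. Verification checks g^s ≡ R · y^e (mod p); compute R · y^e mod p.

452

Squares mod 593: 200^1≡200, 200^2≡269, 200^4≡15, 200^8≡225, 200^16≡220, 200^32≡367, 200^64≡78, 200^128≡154, 200^256≡589
359 = 256 + 64 + 32 + 4 + 2 + 1, so 200^359 ≡ 589·78·367·15·269·200 ≡ 457 (mod 593)
R · y^e ≡ 49·457 = 22393 ≡ 452 (mod 593)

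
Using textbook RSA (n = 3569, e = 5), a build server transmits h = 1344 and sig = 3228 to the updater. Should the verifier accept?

sig^2 ≡ 3228^2 = 10419984 ≡ 2073
sig^4 ≡ 2073^2 = 4297329 ≡ 253
5 = 4 + 1, so sig^5 ≡ 253·3228 ≡ 2952 (mod 3569)
The recovered value 2952 does not match the digest 1344.

reject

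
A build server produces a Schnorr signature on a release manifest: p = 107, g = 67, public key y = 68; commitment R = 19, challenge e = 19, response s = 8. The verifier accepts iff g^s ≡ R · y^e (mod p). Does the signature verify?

g^s mod p:
Squares mod 107: 67^1≡67, 67^2≡102, 67^4≡25, 67^8≡90
67^8 ≡ 90 (mod 107)
R · y^e mod p:
Squares mod 107: 68^1≡68, 68^2≡23, 68^4≡101, 68^8≡36, 68^16≡12
19 = 16 + 2 + 1, so 68^19 ≡ 12·23·68 ≡ 43 (mod 107)
19·43 = 817 ≡ 68 (mod 107)
90 ≠ 68; the check fails.

does not verify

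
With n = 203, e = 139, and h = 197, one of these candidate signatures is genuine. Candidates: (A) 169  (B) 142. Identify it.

Candidate A: 169^2 = 28561 ≡ 141; 169^4 ≡ 141^2 = 19881 ≡ 190; 169^8 ≡ 190^2 = 36100 ≡ 169; 169^16 ≡ 169^2 = 28561 ≡ 141; 169^32 ≡ 141^2 = 19881 ≡ 190; 169^64 ≡ 190^2 = 36100 ≡ 169; 169^128 ≡ 169^2 = 28561 ≡ 141; 139 = 128 + 8 + 2 + 1, so 169^139 ≡ 141·169·141·169 ≡ 197 (mod 203)
  → matches h = 197
Candidate B: 142^2 = 20164 ≡ 67; 142^4 ≡ 67^2 = 4489 ≡ 23; 142^8 ≡ 23^2 = 529 ≡ 123; 142^16 ≡ 123^2 = 15129 ≡ 107; 142^32 ≡ 107^2 = 11449 ≡ 81; 142^64 ≡ 81^2 = 6561 ≡ 65; 142^128 ≡ 65^2 = 4225 ≡ 165; 139 = 128 + 8 + 2 + 1, so 142^139 ≡ 165·123·67·142 ≡ 135 (mod 203)

A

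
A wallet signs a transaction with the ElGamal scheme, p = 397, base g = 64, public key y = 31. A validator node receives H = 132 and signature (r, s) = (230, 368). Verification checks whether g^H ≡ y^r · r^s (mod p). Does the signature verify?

Left side g^H mod p:
Squares mod 397: 64^1≡64, 64^2≡126, 64^4≡393, 64^8≡16, 64^16≡256, 64^32≡31, 64^64≡167, 64^128≡99
132 = 128 + 4, so 64^132 ≡ 99·393 ≡ 1 (mod 397)
Right side y^r · r^s mod p:
Squares mod 397: 31^1≡31, 31^2≡167, 31^4≡99, 31^8≡273, 31^16≡290, 31^32≡333, 31^64≡126, 31^128≡393
230 = 128 + 64 + 32 + 4 + 2, so 31^230 ≡ 393·126·333·99·167 ≡ 333 (mod 397)
Squares mod 397: 230^1≡230, 230^2≡99, 230^4≡273, 230^8≡290, 230^16≡333, 230^32≡126, 230^64≡393, 230^128≡16, 230^256≡256
368 = 256 + 64 + 32 + 16, so 230^368 ≡ 256·393·126·333 ≡ 333 (mod 397)
333·333 = 110889 ≡ 126 (mod 397)
1 ≠ 126, so verification fails.

does not verify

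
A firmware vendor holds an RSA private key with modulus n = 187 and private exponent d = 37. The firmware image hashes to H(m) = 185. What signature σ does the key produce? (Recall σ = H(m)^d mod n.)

(H(m))^2 ≡ 185^2 = 34225 ≡ 4
(H(m))^4 ≡ 4^2 = 16
(H(m))^8 ≡ 16^2 = 256 ≡ 69
(H(m))^16 ≡ 69^2 = 4761 ≡ 86
(H(m))^32 ≡ 86^2 = 7396 ≡ 103
37 = 32 + 4 + 1, so (H(m))^37 ≡ 103·16·185 ≡ 70 (mod 187)

70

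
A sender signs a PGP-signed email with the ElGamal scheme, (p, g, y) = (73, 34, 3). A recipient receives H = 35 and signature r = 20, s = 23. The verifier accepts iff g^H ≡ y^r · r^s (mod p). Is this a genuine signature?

genuine

Left side g^H mod p:
34^2 = 1156 ≡ 61
34^4 ≡ 61^2 = 3721 ≡ 71
34^8 ≡ 71^2 = 5041 ≡ 4
34^16 ≡ 4^2 = 16
34^32 ≡ 16^2 = 256 ≡ 37
35 = 32 + 2 + 1, so 34^35 ≡ 37·61·34 ≡ 15 (mod 73)
Right side y^r · r^s mod p:
3^2 = 9
3^4 ≡ 9^2 = 81 ≡ 8
3^8 ≡ 8^2 = 64
3^16 ≡ 64^2 = 4096 ≡ 8
20 = 16 + 4, so 3^20 ≡ 8·8 ≡ 64 (mod 73)
20^2 = 400 ≡ 35
20^4 ≡ 35^2 = 1225 ≡ 57
20^8 ≡ 57^2 = 3249 ≡ 37
20^16 ≡ 37^2 = 1369 ≡ 55
23 = 16 + 4 + 2 + 1, so 20^23 ≡ 55·57·35·20 ≡ 47 (mod 73)
64·47 = 3008 ≡ 15 (mod 73)
15 ≡ 15 (mod 73), so the signature is genuine.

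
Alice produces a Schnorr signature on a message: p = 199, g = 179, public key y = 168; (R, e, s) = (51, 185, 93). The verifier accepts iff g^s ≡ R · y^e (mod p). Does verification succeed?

g^s mod p:
Squares mod 199: 179^1≡179, 179^2≡2, 179^4≡4, 179^8≡16, 179^16≡57, 179^32≡65, 179^64≡46
93 = 64 + 16 + 8 + 4 + 1, so 179^93 ≡ 46·57·16·4·179 ≡ 174 (mod 199)
R · y^e mod p:
Squares mod 199: 168^1≡168, 168^2≡165, 168^4≡161, 168^8≡51, 168^16≡14, 168^32≡196, 168^64≡9, 168^128≡81
185 = 128 + 32 + 16 + 8 + 1, so 168^185 ≡ 81·196·14·51·168 ≡ 189 (mod 199)
51·189 = 9639 ≡ 87 (mod 199)
174 ≠ 87; the check fails.

fails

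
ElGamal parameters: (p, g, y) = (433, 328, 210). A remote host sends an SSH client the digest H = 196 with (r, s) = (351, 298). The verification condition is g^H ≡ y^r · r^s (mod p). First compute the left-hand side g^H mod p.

328^2 = 107584 ≡ 200
328^4 ≡ 200^2 = 40000 ≡ 164
328^8 ≡ 164^2 = 26896 ≡ 50
328^16 ≡ 50^2 = 2500 ≡ 335
328^32 ≡ 335^2 = 112225 ≡ 78
328^64 ≡ 78^2 = 6084 ≡ 22
328^128 ≡ 22^2 = 484 ≡ 51
196 = 128 + 64 + 4, so 328^196 ≡ 51·22·164 ≡ 416 (mod 433)

416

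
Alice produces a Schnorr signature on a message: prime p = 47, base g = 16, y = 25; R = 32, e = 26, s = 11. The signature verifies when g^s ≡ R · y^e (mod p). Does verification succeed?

g^s mod p:
16^2 = 256 ≡ 21
16^4 ≡ 21^2 = 441 ≡ 18
16^8 ≡ 18^2 = 324 ≡ 42
11 = 8 + 2 + 1, so 16^11 ≡ 42·21·16 ≡ 12 (mod 47)
R · y^e mod p:
25^2 = 625 ≡ 14
25^4 ≡ 14^2 = 196 ≡ 8
25^8 ≡ 8^2 = 64 ≡ 17
25^16 ≡ 17^2 = 289 ≡ 7
26 = 16 + 8 + 2, so 25^26 ≡ 7·17·14 ≡ 21 (mod 47)
32·21 = 672 ≡ 14 (mod 47)
12 ≠ 14; the check fails.

fails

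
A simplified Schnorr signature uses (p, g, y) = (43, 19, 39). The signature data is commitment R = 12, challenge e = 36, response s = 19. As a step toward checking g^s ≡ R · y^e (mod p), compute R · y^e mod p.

Squares mod 43: 39^1≡39, 39^2≡16, 39^4≡41, 39^8≡4, 39^16≡16, 39^32≡41
36 = 32 + 4, so 39^36 ≡ 41·41 ≡ 4 (mod 43)
R · y^e ≡ 12·4 = 48 ≡ 5 (mod 43)

5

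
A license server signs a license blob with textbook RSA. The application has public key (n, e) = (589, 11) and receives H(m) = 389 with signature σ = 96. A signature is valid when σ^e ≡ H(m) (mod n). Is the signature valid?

invalid

σ^2 ≡ 96^2 = 9216 ≡ 381
σ^4 ≡ 381^2 = 145161 ≡ 267
σ^8 ≡ 267^2 = 71289 ≡ 20
11 = 8 + 2 + 1, so σ^11 ≡ 20·381·96 ≡ 571 (mod 589)
σ^11 mod 589 = 571, but H(m) = 389.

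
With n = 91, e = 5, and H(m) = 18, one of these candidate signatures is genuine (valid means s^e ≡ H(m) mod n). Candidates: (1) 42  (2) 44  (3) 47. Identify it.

Candidate 1: Squares mod 91: 42^1≡42, 42^2≡35, 42^4≡42; 5 = 4 + 1, so 42^5 ≡ 42·42 ≡ 35 (mod 91)
Candidate 2: Squares mod 91: 44^1≡44, 44^2≡25, 44^4≡79; 5 = 4 + 1, so 44^5 ≡ 79·44 ≡ 18 (mod 91)
  → matches H(m) = 18
Candidate 3: Squares mod 91: 47^1≡47, 47^2≡25, 47^4≡79; 5 = 4 + 1, so 47^5 ≡ 79·47 ≡ 73 (mod 91)

2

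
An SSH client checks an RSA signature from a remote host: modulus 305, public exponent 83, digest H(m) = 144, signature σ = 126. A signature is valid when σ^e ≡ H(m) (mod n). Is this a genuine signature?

forged

σ^2 ≡ 126^2 = 15876 ≡ 16
σ^4 ≡ 16^2 = 256
σ^8 ≡ 256^2 = 65536 ≡ 266
σ^16 ≡ 266^2 = 70756 ≡ 301
σ^32 ≡ 301^2 = 90601 ≡ 16
σ^64 ≡ 16^2 = 256
83 = 64 + 16 + 2 + 1, so σ^83 ≡ 256·301·16·126 ≡ 161 (mod 305)
161 ≠ 144, so verification fails.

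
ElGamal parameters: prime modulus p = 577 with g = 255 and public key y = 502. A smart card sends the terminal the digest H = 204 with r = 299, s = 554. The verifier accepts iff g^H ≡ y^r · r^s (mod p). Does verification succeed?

passes

Left side g^H mod p:
Squares mod 577: 255^1≡255, 255^2≡401, 255^4≡395, 255^8≡235, 255^16≡410, 255^32≡193, 255^64≡321, 255^128≡335
204 = 128 + 64 + 8 + 4, so 255^204 ≡ 335·321·235·395 ≡ 243 (mod 577)
Right side y^r · r^s mod p:
Squares mod 577: 502^1≡502, 502^2≡432, 502^4≡253, 502^8≡539, 502^16≡290, 502^32≡435, 502^64≡546, 502^128≡384, 502^256≡321
299 = 256 + 32 + 8 + 2 + 1, so 502^299 ≡ 321·435·539·432·502 ≡ 459 (mod 577)
Squares mod 577: 299^1≡299, 299^2≡543, 299^4≡2, 299^8≡4, 299^16≡16, 299^32≡256, 299^64≡335, 299^128≡287, 299^256≡435, 299^512≡546
554 = 512 + 32 + 8 + 2, so 299^554 ≡ 546·256·4·543 ≡ 306 (mod 577)
459·306 = 140454 ≡ 243 (mod 577)
243 ≡ 243 (mod 577), so the signature is genuine.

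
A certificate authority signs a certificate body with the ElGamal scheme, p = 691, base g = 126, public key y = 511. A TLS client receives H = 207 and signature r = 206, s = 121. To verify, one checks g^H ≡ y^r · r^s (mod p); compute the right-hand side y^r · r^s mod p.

511^2 = 261121 ≡ 614
511^4 ≡ 614^2 = 376996 ≡ 401
511^8 ≡ 401^2 = 160801 ≡ 489
511^16 ≡ 489^2 = 239121 ≡ 35
511^32 ≡ 35^2 = 1225 ≡ 534
511^64 ≡ 534^2 = 285156 ≡ 464
511^128 ≡ 464^2 = 215296 ≡ 395
206 = 128 + 64 + 8 + 4 + 2, so 511^206 ≡ 395·464·489·401·614 ≡ 616 (mod 691)
206^2 = 42436 ≡ 285
206^4 ≡ 285^2 = 81225 ≡ 378
206^8 ≡ 378^2 = 142884 ≡ 538
206^16 ≡ 538^2 = 289444 ≡ 606
206^32 ≡ 606^2 = 367236 ≡ 315
206^64 ≡ 315^2 = 99225 ≡ 412
121 = 64 + 32 + 16 + 8 + 1, so 206^121 ≡ 412·315·606·538·206 ≡ 511 (mod 691)
y^r · r^s ≡ 616·511 = 314776 ≡ 371 (mod 691)

371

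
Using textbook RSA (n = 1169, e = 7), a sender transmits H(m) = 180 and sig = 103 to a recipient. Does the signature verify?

verifies

sig^2 ≡ 103^2 = 10609 ≡ 88
sig^4 ≡ 88^2 = 7744 ≡ 730
7 = 4 + 2 + 1, so sig^7 ≡ 730·88·103 ≡ 180 (mod 1169)
Since 180 equals the digest 180, verification succeeds.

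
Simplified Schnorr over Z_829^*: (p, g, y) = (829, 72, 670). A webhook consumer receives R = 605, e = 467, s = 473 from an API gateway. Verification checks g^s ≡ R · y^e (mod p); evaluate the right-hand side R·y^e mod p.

328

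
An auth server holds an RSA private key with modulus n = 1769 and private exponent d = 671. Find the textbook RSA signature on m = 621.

1148

Squares mod 1769: m^1≡621, m^2≡1768, m^4≡1, m^8≡1, m^16≡1, m^32≡1, m^64≡1, m^128≡1, m^256≡1, m^512≡1
671 = 512 + 128 + 16 + 8 + 4 + 2 + 1, so m^671 ≡ 1·1·1·1·1·1768·621 ≡ 1148 (mod 1769)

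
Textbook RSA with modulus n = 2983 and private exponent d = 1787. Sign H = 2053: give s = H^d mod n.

2813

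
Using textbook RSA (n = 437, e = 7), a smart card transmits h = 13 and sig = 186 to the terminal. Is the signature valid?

sig^2 ≡ 186^2 = 34596 ≡ 73
sig^4 ≡ 73^2 = 5329 ≡ 85
7 = 4 + 2 + 1, so sig^7 ≡ 85·73·186 ≡ 13 (mod 437)
13 = h, so the signature checks out.

valid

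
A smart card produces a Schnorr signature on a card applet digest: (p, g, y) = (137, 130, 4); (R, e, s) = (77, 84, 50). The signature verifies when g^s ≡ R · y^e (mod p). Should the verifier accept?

reject

g^s mod p:
130^2 = 16900 ≡ 49
130^4 ≡ 49^2 = 2401 ≡ 72
130^8 ≡ 72^2 = 5184 ≡ 115
130^16 ≡ 115^2 = 13225 ≡ 73
130^32 ≡ 73^2 = 5329 ≡ 123
50 = 32 + 16 + 2, so 130^50 ≡ 123·73·49 ≡ 64 (mod 137)
R · y^e mod p:
4^2 = 16
4^4 ≡ 16^2 = 256 ≡ 119
4^8 ≡ 119^2 = 14161 ≡ 50
4^16 ≡ 50^2 = 2500 ≡ 34
4^32 ≡ 34^2 = 1156 ≡ 60
4^64 ≡ 60^2 = 3600 ≡ 38
84 = 64 + 16 + 4, so 4^84 ≡ 38·34·119 ≡ 34 (mod 137)
77·34 = 2618 ≡ 15 (mod 137)
64 ≠ 15; the check fails.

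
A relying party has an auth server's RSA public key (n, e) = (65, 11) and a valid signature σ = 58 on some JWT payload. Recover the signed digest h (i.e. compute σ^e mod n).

37

Squares mod 65: σ^1≡58, σ^2≡49, σ^4≡61, σ^8≡16
11 = 8 + 2 + 1, so σ^11 ≡ 16·49·58 ≡ 37 (mod 65)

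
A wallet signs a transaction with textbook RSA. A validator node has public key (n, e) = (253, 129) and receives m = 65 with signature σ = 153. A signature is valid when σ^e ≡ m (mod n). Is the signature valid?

Squares mod 253: σ^1≡153, σ^2≡133, σ^4≡232, σ^8≡188, σ^16≡177, σ^32≡210, σ^64≡78, σ^128≡12
129 = 128 + 1, so σ^129 ≡ 12·153 ≡ 65 (mod 253)
Since 65 equals the digest 65, verification succeeds.

valid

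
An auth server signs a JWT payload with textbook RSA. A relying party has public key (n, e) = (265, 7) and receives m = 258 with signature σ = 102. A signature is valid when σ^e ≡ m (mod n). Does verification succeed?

σ^2 ≡ 102^2 = 10404 ≡ 69
σ^4 ≡ 69^2 = 4761 ≡ 256
7 = 4 + 2 + 1, so σ^7 ≡ 256·69·102 ≡ 258 (mod 265)
258 = m, so the signature checks out.

passes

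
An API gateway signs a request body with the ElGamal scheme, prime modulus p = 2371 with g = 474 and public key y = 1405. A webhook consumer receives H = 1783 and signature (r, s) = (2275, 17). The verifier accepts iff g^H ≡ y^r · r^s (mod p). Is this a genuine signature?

Left side g^H mod p:
Squares mod 2371: 474^1≡474, 474^2≡1802, 474^4≡1305, 474^8≡647, 474^16≡1313, 474^32≡252, 474^64≡1858, 474^128≡2359, 474^256≡144, 474^512≡1768, 474^1024≡846
1783 = 1024 + 512 + 128 + 64 + 32 + 16 + 4 + 2 + 1, so 474^1783 ≡ 846·1768·2359·1858·252·1313·1305·1802·474 ≡ 1159 (mod 2371)
Right side y^r · r^s mod p:
Squares mod 2371: 1405^1≡1405, 1405^2≡1353, 1405^4≡197, 1405^8≡873, 1405^16≡1038, 1405^32≡1010, 1405^64≡570, 1405^128≡73, 1405^256≡587, 1405^512≡774, 1405^1024≡1584, 1405^2048≡538
2275 = 2048 + 128 + 64 + 32 + 2 + 1, so 1405^2275 ≡ 538·73·570·1010·1353·1405 ≡ 536 (mod 2371)
Squares mod 2371: 2275^1≡2275, 2275^2≡2103, 2275^4≡694, 2275^8≡323, 2275^16≡5
17 = 16 + 1, so 2275^17 ≡ 5·2275 ≡ 1891 (mod 2371)
536·1891 = 1013576 ≡ 1159 (mod 2371)
1159 ≡ 1159 (mod 2371), so the signature is genuine.

genuine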